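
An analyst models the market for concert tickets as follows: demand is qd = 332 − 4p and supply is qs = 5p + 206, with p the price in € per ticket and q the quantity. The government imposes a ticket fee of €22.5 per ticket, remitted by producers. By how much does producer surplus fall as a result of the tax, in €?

Producer surplus falls by €2510.

Before the tax: set 332 − 4p = 5p + 206 → p* = €14, q* = 276.
With the tax collected from producers, supply shifts: qs = 5(p − 22.5) + 206.
New equilibrium: consumers pay €26.5, producers receive €4, q = 226. (Wedge: pb − ps = 22.5.)
ΔPS is the trapezoid between Q = 226 and Q = 276 of height €10: ½ · (276 + 226) · 10 = €2510.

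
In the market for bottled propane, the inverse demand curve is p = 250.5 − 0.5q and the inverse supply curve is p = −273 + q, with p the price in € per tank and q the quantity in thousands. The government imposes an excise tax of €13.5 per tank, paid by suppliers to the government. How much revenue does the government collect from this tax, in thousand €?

Rewrite in direct form: qd = 501 − 2p and qs = p + 273.
Before the tax: set 501 − 2p = p + 273 → p* = €76, q* = 349.
With the tax collected from suppliers, supply shifts: qs = (p − 13.5) + 273.
New equilibrium: buyers pay €80.5, suppliers receive €67, q = 340. (Wedge: pb − ps = 13.5.)
Revenue = t · Q = 13.5 · 340 = €4590.

Tax revenue = €4590 thousand.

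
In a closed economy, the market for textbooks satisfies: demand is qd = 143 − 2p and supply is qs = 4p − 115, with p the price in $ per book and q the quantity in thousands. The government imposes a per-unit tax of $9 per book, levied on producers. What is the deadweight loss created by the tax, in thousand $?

Deadweight loss = $54 thousand.

Without the tax, 143 − 2p = 4p − 115 gives 6p = 258, so p* = $43 and q* = 57.
With the tax collected from producers, supply shifts: qs = 4(p − 9) − 115.
Solving gives q = 45 with consumers paying $49 and producers receiving $40 (the $9 wedge).
Quantity falls by |ΔQ| = |57 − 45| = 12.
DWL = ½ · t · |ΔQ| = ½ · 9 · 12 = $54.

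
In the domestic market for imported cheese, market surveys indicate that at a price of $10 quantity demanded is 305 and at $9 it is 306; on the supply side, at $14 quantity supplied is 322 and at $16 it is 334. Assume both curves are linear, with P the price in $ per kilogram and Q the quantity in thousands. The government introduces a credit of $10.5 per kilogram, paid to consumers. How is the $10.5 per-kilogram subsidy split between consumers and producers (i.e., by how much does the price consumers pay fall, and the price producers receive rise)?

Consumers gain $9 per kilogram; producers gain $1.5 per kilogram.

Demand slope: (306 − 305)/(9 − 10) = -1, so Qd = 315 − P.
Supply slope: (334 − 322)/(16 − 14) = 6, so Qs = 6P + 238.
Without the subsidy, 315 − P = 6P + 238 gives 7P = 77, so P* = $11 and Q* = 304.
With a per-unit subsidy paid to consumers, each effectively pays P − 10.5, so demand becomes Qd = 315 − (P − 10.5).
New equilibrium: consumers pay $2, producers receive $12.5, Q = 313. (Wedge: Pb − Ps = −10.5.)
Gain to consumers: $9; to producers: $1.5. (They sum to $10.5.)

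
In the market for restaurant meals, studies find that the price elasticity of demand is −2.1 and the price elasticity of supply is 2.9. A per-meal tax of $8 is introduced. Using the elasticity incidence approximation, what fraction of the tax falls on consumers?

Incidence ratio: consumers' share ≈ εs / (εs + |εd|) = 2.9 / (2.9 + 2.1) = 0.58.
Supply is the more elastic side, so consumers bear the larger share.

Consumers' share ≈ 0.58.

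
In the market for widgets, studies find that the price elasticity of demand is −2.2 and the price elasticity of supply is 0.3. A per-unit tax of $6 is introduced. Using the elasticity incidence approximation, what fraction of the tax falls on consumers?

Incidence ratio: consumers' share ≈ εs / (εs + |εd|) = 0.3 / (0.3 + 2.2) = 0.12.
Supply is the less elastic side, so consumers bear the smaller share.

Consumers' share ≈ 0.12.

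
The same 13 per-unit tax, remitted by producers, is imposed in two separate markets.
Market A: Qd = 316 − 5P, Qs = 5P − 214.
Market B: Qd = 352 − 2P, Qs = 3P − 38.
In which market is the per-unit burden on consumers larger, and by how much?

Market B, by 1.3.

Market A: pre-tax P* = 53, Q* = 51; post-tax Q = 18.5; per-unit burden on consumers = 6.5.
Market B: pre-tax P* = 78, Q* = 196; post-tax Q = 180.4; per-unit burden on consumers = 7.8.
Difference: 6.5 vs 7.8 → market B is larger by 1.3.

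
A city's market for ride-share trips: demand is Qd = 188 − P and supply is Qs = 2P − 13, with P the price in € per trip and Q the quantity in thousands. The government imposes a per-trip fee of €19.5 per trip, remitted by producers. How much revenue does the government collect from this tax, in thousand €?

Before the tax: set 188 − P = 2P − 13 → P* = €67, Q* = 121.
With the tax collected from producers, supply shifts: Qs = 2(P − 19.5) − 13.
New equilibrium: consumers pay €80, producers receive €60.5, Q = 108. (Wedge: Pb − Ps = 19.5.)
Revenue = t · Q = 19.5 · 108 = €2106.

Tax revenue = €2106 thousand.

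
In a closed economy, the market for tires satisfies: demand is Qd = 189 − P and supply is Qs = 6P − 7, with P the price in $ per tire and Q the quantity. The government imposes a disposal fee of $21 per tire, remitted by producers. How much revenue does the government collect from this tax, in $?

Without the tax, 189 − P = 6P − 7 gives 7P = 196, so P* = $28 and Q* = 161.
With the tax collected from producers, supply shifts: Qs = 6(P − 21) − 7.
New equilibrium: buyers pay $46, producers receive $25, Q = 143. (Wedge: Pb − Ps = 21.)
Revenue = t · Q = 21 · 143 = $3003.

Tax revenue = $3003.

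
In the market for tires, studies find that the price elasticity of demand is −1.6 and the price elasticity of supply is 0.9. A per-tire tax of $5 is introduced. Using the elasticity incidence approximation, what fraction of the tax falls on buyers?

Incidence ratio: buyers' share ≈ εs / (εs + |εd|) = 0.9 / (0.9 + 1.6) = 0.36.
Supply is the less elastic side, so buyers bear the smaller share.

Buyers' share ≈ 0.36.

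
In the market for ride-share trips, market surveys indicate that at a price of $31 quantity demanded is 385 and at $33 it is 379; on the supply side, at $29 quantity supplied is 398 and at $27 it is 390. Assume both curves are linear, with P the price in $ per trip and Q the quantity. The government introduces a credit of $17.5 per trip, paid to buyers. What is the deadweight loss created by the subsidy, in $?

Demand slope: (379 − 385)/(33 − 31) = -3, so Qd = 478 − 3P.
Supply slope: (390 − 398)/(27 − 29) = 4, so Qs = 4P + 282.
Without the subsidy, 478 − 3P = 4P + 282 gives 7P = 196, so P* = $28 and Q* = 394.
With a per-unit subsidy paid to buyers, each effectively pays P − 17.5, so demand becomes Qd = 478 − 3(P − 17.5).
New equilibrium: buyers pay $18, sellers receive $35.5, Q = 424. (Wedge: Pb − Ps = −17.5.)
Quantity rises by |ΔQ| = |394 − 424| = 30.
DWL = ½ · t · |ΔQ| = ½ · 17.5 · 30 = $262.5.

Deadweight loss = $262.5.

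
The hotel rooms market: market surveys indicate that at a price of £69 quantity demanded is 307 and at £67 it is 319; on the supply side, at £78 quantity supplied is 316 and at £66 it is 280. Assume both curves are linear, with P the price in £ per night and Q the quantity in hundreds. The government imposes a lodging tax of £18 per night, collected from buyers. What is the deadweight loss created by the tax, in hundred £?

Deadweight loss = £324 hundred.

Demand slope: (319 − 307)/(67 − 69) = -6, so Qd = 721 − 6P.
Supply slope: (280 − 316)/(66 − 78) = 3, so Qs = 3P + 82.
Without the tax, 721 − 6P = 3P + 82 gives 9P = 639, so P* = £71 and Q* = 295.
With the tax collected from buyers, demand (in seller-price terms) shifts: Qd = 721 − 6(P + 18).
New equilibrium: buyers pay £77, suppliers receive £59, Q = 259. (Wedge: Pb − Ps = 18.)
Quantity falls by |ΔQ| = |295 − 259| = 36.
DWL = ½ · t · |ΔQ| = ½ · 18 · 36 = £324.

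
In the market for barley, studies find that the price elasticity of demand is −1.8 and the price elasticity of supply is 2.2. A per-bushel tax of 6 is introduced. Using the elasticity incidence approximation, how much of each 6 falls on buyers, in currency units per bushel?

Incidence ratio: buyers' share ≈ εs / (εs + |εd|) = 2.2 / (2.2 + 1.8) = 0.55.
So buyers bear ≈ 0.55 × 6 = 3.3; suppliers bear 2.7.

Buyers bear ≈ 3.3 per bushel.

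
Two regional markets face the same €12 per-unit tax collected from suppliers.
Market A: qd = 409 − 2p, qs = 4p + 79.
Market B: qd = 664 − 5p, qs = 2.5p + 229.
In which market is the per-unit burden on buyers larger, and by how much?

Market A: pre-tax p* = €55, q* = 299; post-tax q = 283; per-unit burden on buyers = €8.
Market B: pre-tax p* = €58, q* = 374; post-tax q = 354; per-unit burden on buyers = €4.
Difference: €8 vs €4 → market A is larger by €4.

Market A, by €4.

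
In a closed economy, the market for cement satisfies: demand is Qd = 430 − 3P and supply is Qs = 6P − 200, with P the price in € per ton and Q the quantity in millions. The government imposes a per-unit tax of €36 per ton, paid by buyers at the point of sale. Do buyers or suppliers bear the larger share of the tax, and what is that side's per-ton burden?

Buyers bear the larger share: €24 per ton.

Before the tax: set 430 − 3P = 6P − 200 → P* = €70, Q* = 220.
With the tax collected from buyers, demand (in seller-price terms) shifts: Qd = 430 − 3(P + 36).
Solving gives Q = 148 with buyers paying €94 and suppliers receiving €58 (the €36 wedge).
Per-ton burden: buyers €24, suppliers €12.
Buyers take the larger share because demand is less price-elastic here (demand slope 3 vs supply slope 6).
The less price-elastic side of the market bears the larger share of a per-unit tax.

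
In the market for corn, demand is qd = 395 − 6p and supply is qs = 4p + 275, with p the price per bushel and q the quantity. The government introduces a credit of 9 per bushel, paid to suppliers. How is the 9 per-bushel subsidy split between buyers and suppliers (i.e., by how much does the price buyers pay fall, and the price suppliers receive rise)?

Before the subsidy: set 395 − 6p = 4p + 275 → p* = 12, q* = 323.
With a per-unit subsidy paid to suppliers, each receives p + 9 per unit sold, so supply becomes qs = 4(p + 9) + 275.
Solving gives q = 344.6 with buyers paying 8.4 and suppliers receiving 17.4 (the 9 wedge).
Gain to buyers: 3.6; to suppliers: 5.4. (They sum to 9.)

Buyers gain 3.6 per bushel; suppliers gain 5.4 per bushel.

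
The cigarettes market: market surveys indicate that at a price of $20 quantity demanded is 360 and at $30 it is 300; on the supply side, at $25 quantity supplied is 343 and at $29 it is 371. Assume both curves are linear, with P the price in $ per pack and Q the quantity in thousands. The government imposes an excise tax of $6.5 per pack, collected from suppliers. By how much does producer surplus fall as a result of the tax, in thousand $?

Demand slope: (300 − 360)/(30 − 20) = -6, so Qd = 480 − 6P.
Supply slope: (371 − 343)/(29 − 25) = 7, so Qs = 7P + 168.
Before the tax: set 480 − 6P = 7P + 168 → P* = $24, Q* = 336.
With the tax collected from suppliers, supply shifts: Qs = 7(P − 6.5) + 168.
Solving gives Q = 315 with buyers paying $27.5 and suppliers receiving $21 (the $6.5 wedge).
ΔPS is the trapezoid between Q = 315 and Q = 336 of height $3: ½ · (336 + 315) · 3 = $976.5.

Producer surplus falls by $976.5 thousand.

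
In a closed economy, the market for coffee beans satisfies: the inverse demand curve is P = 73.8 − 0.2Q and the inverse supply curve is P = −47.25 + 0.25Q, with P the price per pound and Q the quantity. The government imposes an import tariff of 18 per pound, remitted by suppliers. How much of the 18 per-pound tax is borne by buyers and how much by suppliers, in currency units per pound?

Inverting to Q(P) form: Qd = 369 − 5P; Qs = 4P + 189.
Without the tax, 369 − 5P = 4P + 189 gives 9P = 180, so P* = 20 and Q* = 269.
With the tax collected from suppliers, supply shifts: Qs = 4(P − 18) + 189.
New equilibrium: buyers pay 28, suppliers receive 10, Q = 229. (Wedge: Pb − Ps = 18.)
Burden on buyers: 8; on suppliers: 10. (They sum to 18.)
The less price-elastic side of the market bears the larger share of a per-unit tax.

Buyers bear 8 per pound; suppliers bear 10 per pound.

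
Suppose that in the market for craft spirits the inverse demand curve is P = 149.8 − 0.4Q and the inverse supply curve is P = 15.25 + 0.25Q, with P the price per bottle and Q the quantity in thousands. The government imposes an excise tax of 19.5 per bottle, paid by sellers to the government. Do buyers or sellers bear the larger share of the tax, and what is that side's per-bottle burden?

Buyers bear the larger share: 12 per bottle.

Inverting to Q(P) form: Qd = 374.5 − 2.5P; Qs = 4P − 61.
Before the tax: set 374.5 − 2.5P = 4P − 61 → P* = 67, Q* = 207.
With the tax collected from sellers, supply shifts: Qs = 4(P − 19.5) − 61.
New equilibrium: buyers pay 79, sellers receive 59.5, Q = 177. (Wedge: Pb − Ps = 19.5.)
Per-bottle burden: buyers 12, sellers 7.5.
Buyers take the larger share because demand is less price-elastic here (demand slope 2.5 vs supply slope 4).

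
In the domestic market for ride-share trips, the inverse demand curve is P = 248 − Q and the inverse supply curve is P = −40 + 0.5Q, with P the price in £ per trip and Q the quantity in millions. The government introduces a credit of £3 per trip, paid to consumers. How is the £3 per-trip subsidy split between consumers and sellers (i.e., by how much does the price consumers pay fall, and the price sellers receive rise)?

Rewrite in direct form: Qd = 248 − P and Qs = 2P + 80.
Before the subsidy: set 248 − P = 2P + 80 → P* = £56, Q* = 192.
With a per-unit subsidy paid to consumers, each effectively pays P − 3, so demand becomes Qd = 248 − (P − 3).
Solving gives Q = 194 with consumers paying £54 and sellers receiving £57 (the £3 wedge).
Gain to consumers: £2; to sellers: £1. (They sum to £3.)

Consumers gain £2 per trip; sellers gain £1 per trip.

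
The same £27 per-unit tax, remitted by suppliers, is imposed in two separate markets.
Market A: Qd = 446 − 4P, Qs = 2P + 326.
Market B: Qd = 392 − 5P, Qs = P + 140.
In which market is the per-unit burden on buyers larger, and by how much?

Market A, by £4.5.

Market A: pre-tax P* = £20, Q* = 366; post-tax Q = 330; per-unit burden on buyers = £9.
Market B: pre-tax P* = £42, Q* = 182; post-tax Q = 159.5; per-unit burden on buyers = £4.5.
Difference: £9 vs £4.5 → market A is larger by £4.5.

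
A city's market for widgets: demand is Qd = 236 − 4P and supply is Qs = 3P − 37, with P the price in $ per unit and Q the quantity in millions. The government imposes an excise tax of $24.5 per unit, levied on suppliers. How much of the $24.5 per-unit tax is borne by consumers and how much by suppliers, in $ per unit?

Before the tax: set 236 − 4P = 3P − 37 → P* = $39, Q* = 80.
With the tax collected from suppliers, supply shifts: Qs = 3(P − 24.5) − 37.
Solving gives Q = 38 with consumers paying $49.5 and suppliers receiving $25 (the $24.5 wedge).
Burden on consumers: $10.5; on suppliers: $14. (They sum to $24.5.)

Consumers bear $10.5 per unit; suppliers bear $14 per unit.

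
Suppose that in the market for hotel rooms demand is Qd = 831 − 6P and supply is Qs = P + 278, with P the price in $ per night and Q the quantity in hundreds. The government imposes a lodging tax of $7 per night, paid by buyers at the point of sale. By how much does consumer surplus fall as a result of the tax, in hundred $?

Consumer surplus falls by $354 hundred.

Before the tax: set 831 − 6P = P + 278 → P* = $79, Q* = 357.
With the tax collected from buyers, demand (in seller-price terms) shifts: Qd = 831 − 6(P + 7).
Solving gives Q = 351 with buyers paying $80 and producers receiving $73 (the $7 wedge).
ΔCS is the trapezoid between Q = 351 and Q = 357 of height $1: ½ · (357 + 351) · 1 = $354.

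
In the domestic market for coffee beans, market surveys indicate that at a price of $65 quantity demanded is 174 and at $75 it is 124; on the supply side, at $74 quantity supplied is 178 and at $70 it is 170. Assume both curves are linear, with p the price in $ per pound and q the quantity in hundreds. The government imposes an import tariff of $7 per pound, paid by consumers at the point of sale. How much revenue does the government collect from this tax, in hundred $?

Demand slope: (124 − 174)/(75 − 65) = -5, so qd = 499 − 5p.
Supply slope: (170 − 178)/(70 − 74) = 2, so qs = 2p + 30.
Before the tax: set 499 − 5p = 2p + 30 → p* = $67, q* = 164.
With the tax collected from consumers, demand (in seller-price terms) shifts: qd = 499 − 5(p + 7).
Solving gives q = 154 with consumers paying $69 and suppliers receiving $62 (the $7 wedge).
Revenue = t · Q = 7 · 154 = $1078.

Tax revenue = $1078 hundred.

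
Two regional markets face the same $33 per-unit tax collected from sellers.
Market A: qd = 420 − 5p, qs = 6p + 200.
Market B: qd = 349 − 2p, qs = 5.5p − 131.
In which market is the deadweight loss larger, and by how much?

Market A, by $686.4.

Market A: pre-tax p* = $20, q* = 320; post-tax q = 230; deadweight loss = $1485.
Market B: pre-tax p* = $64, q* = 221; post-tax q = 172.6; deadweight loss = $798.6.
Difference: $1485 vs $798.6 → market A is larger by $686.4.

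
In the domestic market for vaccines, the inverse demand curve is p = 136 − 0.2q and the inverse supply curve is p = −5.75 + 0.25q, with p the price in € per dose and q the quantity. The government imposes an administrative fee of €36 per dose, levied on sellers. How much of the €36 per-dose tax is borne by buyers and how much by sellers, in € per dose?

Buyers bear €16 per dose; sellers bear €20 per dose.

Rewrite in direct form: qd = 680 − 5p and qs = 4p + 23.
Before the tax: set 680 − 5p = 4p + 23 → p* = €73, q* = 315.
With the tax collected from sellers, supply shifts: qs = 4(p − 36) + 23.
Solving gives q = 235 with buyers paying €89 and sellers receiving €53 (the €36 wedge).
Burden on buyers: €16; on sellers: €20. (They sum to €36.)
The less price-elastic side of the market bears the larger share of a per-unit tax.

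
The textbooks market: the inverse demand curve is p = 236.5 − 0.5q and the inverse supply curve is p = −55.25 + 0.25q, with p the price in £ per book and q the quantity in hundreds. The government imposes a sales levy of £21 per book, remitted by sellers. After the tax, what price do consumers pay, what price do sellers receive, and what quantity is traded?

Consumers pay £56; sellers receive £35; quantity = 361.

Rewrite in direct form: qd = 473 − 2p and qs = 4p + 221.
Before the tax: set 473 − 2p = 4p + 221 → p* = £42, q* = 389.
With the tax collected from sellers, supply shifts: qs = 4(p − 21) + 221.
Solving gives q = 361 with consumers paying £56 and sellers receiving £35 (the £21 wedge).
The less price-elastic side of the market bears the larger share of a per-unit tax.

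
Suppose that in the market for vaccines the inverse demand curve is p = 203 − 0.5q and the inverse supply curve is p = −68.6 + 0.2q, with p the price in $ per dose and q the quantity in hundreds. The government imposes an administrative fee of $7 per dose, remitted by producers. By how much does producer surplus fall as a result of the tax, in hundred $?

Producer surplus falls by $766 hundred.

Rewrite in direct form: qd = 406 − 2p and qs = 5p + 343.
Before the tax: set 406 − 2p = 5p + 343 → p* = $9, q* = 388.
With the tax collected from producers, supply shifts: qs = 5(p − 7) + 343.
New equilibrium: consumers pay $14, producers receive $7, q = 378. (Wedge: pb − ps = 7.)
ΔPS is the trapezoid between Q = 378 and Q = 388 of height $2: ½ · (388 + 378) · 2 = $766.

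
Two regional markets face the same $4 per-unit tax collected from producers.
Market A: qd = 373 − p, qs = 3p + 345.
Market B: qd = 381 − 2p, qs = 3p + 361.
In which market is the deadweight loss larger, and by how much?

Market A: pre-tax p* = $7, q* = 366; post-tax q = 363; deadweight loss = $6.
Market B: pre-tax p* = $4, q* = 373; post-tax q = 368.2; deadweight loss = $9.6.
Difference: $6 vs $9.6 → market B is larger by $3.6.

Market B, by $3.6.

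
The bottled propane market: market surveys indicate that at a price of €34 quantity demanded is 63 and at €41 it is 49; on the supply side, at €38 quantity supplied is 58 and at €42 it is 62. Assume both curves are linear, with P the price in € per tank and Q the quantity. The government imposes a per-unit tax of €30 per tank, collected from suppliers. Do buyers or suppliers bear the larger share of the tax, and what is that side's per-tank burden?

Suppliers bear the larger share: €20 per tank.

Demand slope: (49 − 63)/(41 − 34) = -2, so Qd = 131 − 2P.
Supply slope: (62 − 58)/(42 − 38) = 1, so Qs = P + 20.
Before the tax: set 131 − 2P = P + 20 → P* = €37, Q* = 57.
With the tax collected from suppliers, supply shifts: Qs = (P − 30) + 20.
New equilibrium: buyers pay €47, suppliers receive €17, Q = 37. (Wedge: Pb − Ps = 30.)
Per-tank burden: buyers €10, suppliers €20.
Suppliers take the larger share because supply is less price-elastic here (demand slope 2 vs supply slope 1).
The less price-elastic side of the market bears the larger share of a per-unit tax.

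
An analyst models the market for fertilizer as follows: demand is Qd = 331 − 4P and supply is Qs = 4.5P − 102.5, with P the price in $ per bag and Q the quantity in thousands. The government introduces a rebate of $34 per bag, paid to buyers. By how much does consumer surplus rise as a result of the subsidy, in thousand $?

Before the subsidy: set 331 − 4P = 4.5P − 102.5 → P* = $51, Q* = 127.
With a per-unit subsidy paid to buyers, each effectively pays P − 34, so demand becomes Qd = 331 − 4(P − 34).
Solving gives Q = 199 with buyers paying $33 and suppliers receiving $67 (the $34 wedge).
ΔCS is the trapezoid between Q = 199 and Q = 127 of height $18: ½ · (127 + 199) · 18 = $2934.

Consumer surplus rises by $2934 thousand.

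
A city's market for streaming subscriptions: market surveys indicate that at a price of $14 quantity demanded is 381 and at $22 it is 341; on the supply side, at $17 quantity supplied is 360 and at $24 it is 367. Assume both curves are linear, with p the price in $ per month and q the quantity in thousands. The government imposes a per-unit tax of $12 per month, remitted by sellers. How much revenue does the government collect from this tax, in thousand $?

Tax revenue = $4212 thousand.

Demand slope: (341 − 381)/(22 − 14) = -5, so qd = 451 − 5p.
Supply slope: (367 − 360)/(24 − 17) = 1, so qs = p + 343.
Without the tax, 451 − 5p = p + 343 gives 6p = 108, so p* = $18 and q* = 361.
With the tax collected from sellers, supply shifts: qs = (p − 12) + 343.
New equilibrium: buyers pay $20, sellers receive $8, q = 351. (Wedge: pb − ps = 12.)
Revenue = t · Q = 12 · 351 = $4212.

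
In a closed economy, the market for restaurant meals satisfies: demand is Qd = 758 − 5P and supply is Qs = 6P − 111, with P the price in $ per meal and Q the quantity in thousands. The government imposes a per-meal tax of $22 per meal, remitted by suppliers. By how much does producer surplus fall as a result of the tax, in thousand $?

Producer surplus falls by $3330 thousand.

Without the tax, 758 − 5P = 6P − 111 gives 11P = 869, so P* = $79 and Q* = 363.
With the tax collected from suppliers, supply shifts: Qs = 6(P − 22) − 111.
Solving gives Q = 303 with buyers paying $91 and suppliers receiving $69 (the $22 wedge).
ΔPS is the trapezoid between Q = 303 and Q = 363 of height $10: ½ · (363 + 303) · 10 = $3330.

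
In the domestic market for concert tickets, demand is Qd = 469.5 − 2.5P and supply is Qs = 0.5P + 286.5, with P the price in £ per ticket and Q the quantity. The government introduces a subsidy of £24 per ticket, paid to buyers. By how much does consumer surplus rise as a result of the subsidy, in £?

Consumer surplus rises by £1288.

Before the subsidy: set 469.5 − 2.5P = 0.5P + 286.5 → P* = £61, Q* = 317.
With a per-unit subsidy paid to buyers, each effectively pays P − 24, so demand becomes Qd = 469.5 − 2.5(P − 24).
Solving gives Q = 327 with buyers paying £57 and suppliers receiving £81 (the £24 wedge).
ΔCS is the trapezoid between Q = 327 and Q = 317 of height £4: ½ · (317 + 327) · 4 = £1288.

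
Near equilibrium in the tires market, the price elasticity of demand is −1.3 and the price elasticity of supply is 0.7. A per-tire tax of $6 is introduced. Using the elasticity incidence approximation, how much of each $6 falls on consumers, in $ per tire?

Consumers bear ≈ $2.1 per tire.

Incidence ratio: consumers' share ≈ εs / (εs + |εd|) = 0.7 / (0.7 + 1.3) = 0.35.
So consumers bear ≈ 0.35 × $6 = $2.1; producers bear $3.9.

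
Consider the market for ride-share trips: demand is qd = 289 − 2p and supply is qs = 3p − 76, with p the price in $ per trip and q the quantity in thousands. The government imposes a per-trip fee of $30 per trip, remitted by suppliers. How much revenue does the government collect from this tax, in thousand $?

Tax revenue = $3210 thousand.

Before the tax: set 289 − 2p = 3p − 76 → p* = $73, q* = 143.
With the tax collected from suppliers, supply shifts: qs = 3(p − 30) − 76.
Solving gives q = 107 with consumers paying $91 and suppliers receiving $61 (the $30 wedge).
Revenue = t · Q = 30 · 107 = $3210.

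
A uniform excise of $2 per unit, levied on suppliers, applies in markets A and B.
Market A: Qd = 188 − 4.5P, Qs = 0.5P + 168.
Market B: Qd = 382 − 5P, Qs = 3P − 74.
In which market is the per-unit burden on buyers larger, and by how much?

Market A: pre-tax P* = $4, Q* = 170; post-tax Q = 169.1; per-unit burden on buyers = $0.2.
Market B: pre-tax P* = $57, Q* = 97; post-tax Q = 93.25; per-unit burden on buyers = $0.75.
Difference: $0.2 vs $0.75 → market B is larger by $0.55.

Market B, by $0.55.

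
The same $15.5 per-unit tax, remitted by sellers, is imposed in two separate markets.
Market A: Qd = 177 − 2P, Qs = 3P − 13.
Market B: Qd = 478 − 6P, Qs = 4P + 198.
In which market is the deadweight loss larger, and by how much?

Market A: pre-tax P* = $38, Q* = 101; post-tax Q = 82.4; deadweight loss = $144.15.
Market B: pre-tax P* = $28, Q* = 310; post-tax Q = 272.8; deadweight loss = $288.3.
Difference: $144.15 vs $288.3 → market B is larger by $144.15.

Market B, by $144.15.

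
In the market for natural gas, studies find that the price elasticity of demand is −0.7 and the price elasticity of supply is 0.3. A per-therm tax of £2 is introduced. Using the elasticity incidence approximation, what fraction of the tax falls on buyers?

Incidence ratio: buyers' share ≈ εs / (εs + |εd|) = 0.3 / (0.3 + 0.7) = 0.3.
Supply is the less elastic side, so buyers bear the smaller share.

Buyers' share ≈ 0.3.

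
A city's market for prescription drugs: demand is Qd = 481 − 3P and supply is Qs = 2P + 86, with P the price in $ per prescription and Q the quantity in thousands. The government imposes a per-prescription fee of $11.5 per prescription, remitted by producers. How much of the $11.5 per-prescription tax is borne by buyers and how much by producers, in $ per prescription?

Buyers bear $4.6 per prescription; producers bear $6.9 per prescription.

Before the tax: set 481 − 3P = 2P + 86 → P* = $79, Q* = 244.
With the tax collected from producers, supply shifts: Qs = 2(P − 11.5) + 86.
New equilibrium: buyers pay $83.6, producers receive $72.1, Q = 230.2. (Wedge: Pb − Ps = 11.5.)
Burden on buyers: $4.6; on producers: $6.9. (They sum to $11.5.)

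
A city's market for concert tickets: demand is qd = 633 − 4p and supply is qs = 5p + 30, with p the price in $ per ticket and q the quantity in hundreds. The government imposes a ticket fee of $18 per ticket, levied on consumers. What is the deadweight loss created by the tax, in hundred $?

Deadweight loss = $360 hundred.

Without the tax, 633 − 4p = 5p + 30 gives 9p = 603, so p* = $67 and q* = 365.
With the tax collected from consumers, demand (in seller-price terms) shifts: qd = 633 − 4(p + 18).
New equilibrium: consumers pay $77, producers receive $59, q = 325. (Wedge: pb − ps = 18.)
Quantity falls by |ΔQ| = |365 − 325| = 40.
DWL = ½ · t · |ΔQ| = ½ · 18 · 40 = $360.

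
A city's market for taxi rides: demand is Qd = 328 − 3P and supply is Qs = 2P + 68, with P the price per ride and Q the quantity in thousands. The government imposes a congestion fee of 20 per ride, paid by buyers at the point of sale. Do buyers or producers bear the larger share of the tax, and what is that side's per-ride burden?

Producers bear the larger share: 12 per ride.

Before the tax: set 328 − 3P = 2P + 68 → P* = 52, Q* = 172.
With the tax collected from buyers, demand (in seller-price terms) shifts: Qd = 328 − 3(P + 20).
New equilibrium: buyers pay 60, producers receive 40, Q = 148. (Wedge: Pb − Ps = 20.)
Per-ride burden: buyers 8, producers 12.
Producers take the larger share because supply is less price-elastic here (demand slope 3 vs supply slope 2).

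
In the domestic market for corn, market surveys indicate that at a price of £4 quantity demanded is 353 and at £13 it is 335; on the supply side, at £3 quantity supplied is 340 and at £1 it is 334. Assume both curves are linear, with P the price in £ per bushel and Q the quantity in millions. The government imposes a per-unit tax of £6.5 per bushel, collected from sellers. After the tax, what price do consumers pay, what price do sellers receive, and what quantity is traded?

Consumers pay £9.9; sellers receive £3.4; quantity = 341.2.

Demand slope: (335 − 353)/(13 − 4) = -2, so Qd = 361 − 2P.
Supply slope: (334 − 340)/(1 − 3) = 3, so Qs = 3P + 331.
Before the tax: set 361 − 2P = 3P + 331 → P* = £6, Q* = 349.
With the tax collected from sellers, supply shifts: Qs = 3(P − 6.5) + 331.
Solving gives Q = 341.2 with consumers paying £9.9 and sellers receiving £3.4 (the £6.5 wedge).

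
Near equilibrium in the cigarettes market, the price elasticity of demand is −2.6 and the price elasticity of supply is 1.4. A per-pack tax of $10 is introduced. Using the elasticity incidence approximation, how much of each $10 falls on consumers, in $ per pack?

Consumers bear ≈ $3.5 per pack.

Incidence ratio: consumers' share ≈ εs / (εs + |εd|) = 1.4 / (1.4 + 2.6) = 0.35.
So consumers bear ≈ 0.35 × $10 = $3.5; sellers bear $6.5.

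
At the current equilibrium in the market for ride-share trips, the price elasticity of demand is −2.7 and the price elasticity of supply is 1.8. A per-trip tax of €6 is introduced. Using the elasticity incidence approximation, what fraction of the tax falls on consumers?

Consumers' share ≈ 0.4.

Incidence ratio: consumers' share ≈ εs / (εs + |εd|) = 1.8 / (1.8 + 2.7) = 0.4.
Supply is the less elastic side, so consumers bear the smaller share.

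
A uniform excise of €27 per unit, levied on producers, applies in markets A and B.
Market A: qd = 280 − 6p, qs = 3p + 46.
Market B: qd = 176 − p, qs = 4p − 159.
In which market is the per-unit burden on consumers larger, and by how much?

Market A: pre-tax p* = €26, q* = 124; post-tax q = 70; per-unit burden on consumers = €9.
Market B: pre-tax p* = €67, q* = 109; post-tax q = 87.4; per-unit burden on consumers = €21.6.
Difference: €9 vs €21.6 → market B is larger by €12.6.

Market B, by €12.6.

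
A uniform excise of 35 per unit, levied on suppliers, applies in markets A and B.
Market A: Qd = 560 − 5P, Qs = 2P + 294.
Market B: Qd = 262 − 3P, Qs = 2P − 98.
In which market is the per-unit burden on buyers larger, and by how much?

Market B, by 4.

Market A: pre-tax P* = 38, Q* = 370; post-tax Q = 320; per-unit burden on buyers = 10.
Market B: pre-tax P* = 72, Q* = 46; post-tax Q = 4; per-unit burden on buyers = 14.
Difference: 10 vs 14 → market B is larger by 4.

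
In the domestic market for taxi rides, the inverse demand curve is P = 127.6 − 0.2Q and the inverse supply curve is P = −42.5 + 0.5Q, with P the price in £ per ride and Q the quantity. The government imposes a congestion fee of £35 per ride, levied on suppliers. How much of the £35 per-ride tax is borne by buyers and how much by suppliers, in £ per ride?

Inverting to Q(P) form: Qd = 638 − 5P; Qs = 2P + 85.
Without the tax, 638 − 5P = 2P + 85 gives 7P = 553, so P* = £79 and Q* = 243.
With the tax collected from suppliers, supply shifts: Qs = 2(P − 35) + 85.
Solving gives Q = 193 with buyers paying £89 and suppliers receiving £54 (the £35 wedge).
Burden on buyers: £10; on suppliers: £25. (They sum to £35.)
The less price-elastic side of the market bears the larger share of a per-unit tax.

Buyers bear £10 per ride; suppliers bear £25 per ride.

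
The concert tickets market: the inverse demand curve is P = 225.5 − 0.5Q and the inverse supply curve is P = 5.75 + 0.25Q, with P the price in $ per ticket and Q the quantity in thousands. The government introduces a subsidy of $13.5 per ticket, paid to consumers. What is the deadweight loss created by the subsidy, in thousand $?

Deadweight loss = $121.5 thousand.

Inverting to Q(P) form: Qd = 451 − 2P; Qs = 4P − 23.
Without the subsidy, 451 − 2P = 4P − 23 gives 6P = 474, so P* = $79 and Q* = 293.
With a per-unit subsidy paid to consumers, each effectively pays P − 13.5, so demand becomes Qd = 451 − 2(P − 13.5).
New equilibrium: consumers pay $70, suppliers receive $83.5, Q = 311. (Wedge: Pb − Ps = −13.5.)
Quantity rises by |ΔQ| = |293 − 311| = 18.
DWL = ½ · t · |ΔQ| = ½ · 13.5 · 18 = $121.5.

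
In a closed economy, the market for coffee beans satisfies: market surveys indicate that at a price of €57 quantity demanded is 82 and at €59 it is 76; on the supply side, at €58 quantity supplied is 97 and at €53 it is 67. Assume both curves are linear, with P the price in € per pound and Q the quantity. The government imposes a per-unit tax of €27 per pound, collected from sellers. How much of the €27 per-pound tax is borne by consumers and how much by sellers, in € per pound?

Demand slope: (76 − 82)/(59 − 57) = -3, so Qd = 253 − 3P.
Supply slope: (67 − 97)/(53 − 58) = 6, so Qs = 6P − 251.
Before the tax: set 253 − 3P = 6P − 251 → P* = €56, Q* = 85.
With the tax collected from sellers, supply shifts: Qs = 6(P − 27) − 251.
Solving gives Q = 31 with consumers paying €74 and sellers receiving €47 (the €27 wedge).
Burden on consumers: €18; on sellers: €9. (They sum to €27.)

Consumers bear €18 per pound; sellers bear €9 per pound.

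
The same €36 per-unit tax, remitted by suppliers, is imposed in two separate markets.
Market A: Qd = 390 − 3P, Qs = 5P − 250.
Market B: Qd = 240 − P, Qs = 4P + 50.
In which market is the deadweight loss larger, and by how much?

Market A, by €696.6.

Market A: pre-tax P* = €80, Q* = 150; post-tax Q = 82.5; deadweight loss = €1215.
Market B: pre-tax P* = €38, Q* = 202; post-tax Q = 173.2; deadweight loss = €518.4.
Difference: €1215 vs €518.4 → market A is larger by €696.6.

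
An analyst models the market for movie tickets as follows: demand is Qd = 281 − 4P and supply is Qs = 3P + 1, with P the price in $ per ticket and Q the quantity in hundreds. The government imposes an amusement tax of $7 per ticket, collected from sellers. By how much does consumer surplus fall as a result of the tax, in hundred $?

Without the tax, 281 − 4P = 3P + 1 gives 7P = 280, so P* = $40 and Q* = 121.
With the tax collected from sellers, supply shifts: Qs = 3(P − 7) + 1.
Solving gives Q = 109 with consumers paying $43 and sellers receiving $36 (the $7 wedge).
ΔCS is the trapezoid between Q = 109 and Q = 121 of height $3: ½ · (121 + 109) · 3 = $345.

Consumer surplus falls by $345 hundred.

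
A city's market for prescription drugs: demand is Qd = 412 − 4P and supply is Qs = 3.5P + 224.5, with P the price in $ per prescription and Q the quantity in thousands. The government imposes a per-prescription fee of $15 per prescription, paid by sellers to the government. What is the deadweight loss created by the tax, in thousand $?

Before the tax: set 412 − 4P = 3.5P + 224.5 → P* = $25, Q* = 312.
With the tax collected from sellers, supply shifts: Qs = 3.5(P − 15) + 224.5.
Solving gives Q = 284 with buyers paying $32 and sellers receiving $17 (the $15 wedge).
Quantity falls by |ΔQ| = |312 − 284| = 28.
DWL = ½ · t · |ΔQ| = ½ · 15 · 28 = $210.

Deadweight loss = $210 thousand.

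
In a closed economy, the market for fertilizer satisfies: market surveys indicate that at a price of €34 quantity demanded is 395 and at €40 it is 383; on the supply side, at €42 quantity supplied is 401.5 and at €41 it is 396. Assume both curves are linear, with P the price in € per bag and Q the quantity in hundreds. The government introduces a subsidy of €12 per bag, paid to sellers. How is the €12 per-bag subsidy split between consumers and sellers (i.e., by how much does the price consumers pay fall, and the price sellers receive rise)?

Demand slope: (383 − 395)/(40 − 34) = -2, so Qd = 463 − 2P.
Supply slope: (396 − 401.5)/(41 − 42) = 5.5, so Qs = 5.5P + 170.5.
Before the subsidy: set 463 − 2P = 5.5P + 170.5 → P* = €39, Q* = 385.
With a per-unit subsidy paid to sellers, each receives P + 12 per unit sold, so supply becomes Qs = 5.5(P + 12) + 170.5.
Solving gives Q = 402.6 with consumers paying €30.2 and sellers receiving €42.2 (the €12 wedge).
Gain to consumers: €8.8; to sellers: €3.2. (They sum to €12.)

Consumers gain €8.8 per bag; sellers gain €3.2 per bag.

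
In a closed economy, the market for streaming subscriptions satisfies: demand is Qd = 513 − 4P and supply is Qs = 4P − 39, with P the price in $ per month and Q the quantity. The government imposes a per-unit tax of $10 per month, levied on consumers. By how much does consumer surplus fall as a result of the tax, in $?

Consumer surplus falls by $1135.

Before the tax: set 513 − 4P = 4P − 39 → P* = $69, Q* = 237.
With the tax collected from consumers, demand (in seller-price terms) shifts: Qd = 513 − 4(P + 10).
Solving gives Q = 217 with consumers paying $74 and suppliers receiving $64 (the $10 wedge).
ΔCS is the trapezoid between Q = 217 and Q = 237 of height $5: ½ · (237 + 217) · 5 = $1135.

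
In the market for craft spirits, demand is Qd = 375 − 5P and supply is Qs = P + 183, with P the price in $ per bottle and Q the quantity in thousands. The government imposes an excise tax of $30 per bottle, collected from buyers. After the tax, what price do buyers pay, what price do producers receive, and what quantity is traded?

Buyers pay $37; producers receive $7; quantity = 190.

Before the tax: set 375 − 5P = P + 183 → P* = $32, Q* = 215.
With the tax collected from buyers, demand (in seller-price terms) shifts: Qd = 375 − 5(P + 30).
New equilibrium: buyers pay $37, producers receive $7, Q = 190. (Wedge: Pb − Ps = 30.)
The less price-elastic side of the market bears the larger share of a per-unit tax.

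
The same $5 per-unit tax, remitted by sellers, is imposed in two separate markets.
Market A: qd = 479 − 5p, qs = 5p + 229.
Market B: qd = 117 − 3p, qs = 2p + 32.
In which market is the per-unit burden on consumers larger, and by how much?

Market A, by $0.5.

Market A: pre-tax p* = $25, q* = 354; post-tax q = 341.5; per-unit burden on consumers = $2.5.
Market B: pre-tax p* = $17, q* = 66; post-tax q = 60; per-unit burden on consumers = $2.
Difference: $2.5 vs $2 → market A is larger by $0.5.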